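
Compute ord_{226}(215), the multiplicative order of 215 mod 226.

The order of 215 must divide φ(226) = φ(2)·φ(113) = 1·112 = 112 = 2^4 · 7.
Divisors of 112: 1, 2, 4, 7, 8, 14, 16, 28, 56, 112.
Test each divisor d:
215^1 ≡ 215 (mod 226)
215^2 ≡ 121 (mod 226)
215^4 ≡ 177 (mod 226)
215^7 ≡ 131 (mod 226)
215^8 ≡ 141 (mod 226)
215^14 ≡ 211 (mod 226)
215^16 ≡ 219 (mod 226)
215^28 ≡ 225 (mod 226)
215^56 ≡ 1 (mod 226) ✓
The smallest such exponent is 56, so the order of 215 is 56.

56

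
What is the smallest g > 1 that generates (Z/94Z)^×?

5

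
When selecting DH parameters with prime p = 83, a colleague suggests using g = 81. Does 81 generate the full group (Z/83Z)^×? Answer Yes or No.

φ(83) = 83 − 1 = 82 = 2 · 41.
81 is a primitive root mod 83 iff 81^(φ(83)/q) ≢ 1 for every prime q | φ(83), i.e. q ∈ {2, 41}.
81^41 ≡ 1 (mod 83)  [q = 2: ≡ 1 ✗]
81^2 ≡ 4 (mod 83)  [q = 41: ≢ 1 ✓]
The check at q = 2 fails, so 81 generates a proper subgroup.

No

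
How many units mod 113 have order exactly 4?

φ(113) = 113 − 1 = 112 = 2^4 · 7.
In a cyclic group of order 112, there are φ(d) elements of order d for each divisor d of 112, and zero for non-divisors.
4 = 2^2 divides 112, and φ(4) = 2.

2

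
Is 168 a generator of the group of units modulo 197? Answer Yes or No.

No

φ(197) = 197 − 1 = 196 = 2^2 · 7^2.
It suffices to check that the order of 168 is not a proper divisor of 196: compute 168^(196/q) for q ∈ {2, 7}.
168^98 ≡ 1 (mod 197)  [q = 2: ≡ 1 ✗]
168^28 ≡ 104 (mod 197)  [q = 7: ≢ 1 ✓]
The check at q = 2 fails, so 168 generates a proper subgroup.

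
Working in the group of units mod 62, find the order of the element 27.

10

Since 27 ∈ (Z/62Z)^×, its order divides φ(62) = φ(2)·φ(31) = 1·30 = 30 = 2 · 3 · 5.
Divisors of 30: 1, 2, 3, 5, 6, 10, 15, 30.
Test each divisor d:
27^1 ≡ 27 (mod 62)
27^2 ≡ 47 (mod 62)
27^3 ≡ 29 (mod 62)
27^5 ≡ 61 (mod 62)
27^6 ≡ 35 (mod 62)
27^10 ≡ 1 (mod 62) ✓
The smallest such exponent is 10, so the order of 27 is 10.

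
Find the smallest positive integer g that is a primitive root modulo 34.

3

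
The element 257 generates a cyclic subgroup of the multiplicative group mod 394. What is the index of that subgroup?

4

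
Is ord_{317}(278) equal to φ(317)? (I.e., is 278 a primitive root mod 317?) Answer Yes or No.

No

φ(317) = 317 − 1 = 316 = 2^2 · 79.
Test 278^(316/q) mod 317 for each prime factor q of 316:
278^158 ≡ 1 (mod 317)  [q = 2: ≡ 1 ✗]
278^4 ≡ 292 (mod 317)  [q = 79: ≢ 1 ✓]
Since 278^158 ≡ 1, the order of 278 divides 158 < 316, so 278 is not a primitive root.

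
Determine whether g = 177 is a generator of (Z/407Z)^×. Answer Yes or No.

No

407 = 11 · 37 is a product of two distinct odd primes, so (Z/407Z)^× ≅ (Z/11Z)^× × (Z/37Z)^× is not cyclic.
No primitive root modulo 407 exists; in particular 177 is not one.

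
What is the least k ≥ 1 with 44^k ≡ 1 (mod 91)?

12

By Lagrange's theorem, ord_91(44) divides φ(91) = φ(7·13) = (7−1)·(13−1) = 6·12 = 72 = 2^3 · 3^2.
Divisors of 72: 1, 2, 3, 4, 6, 8, 9, 12, 18, 24, 36, 72.
Test each divisor d:
44^1 ≡ 44
44^2 ≡ 25
44^3 ≡ 8
44^4 ≡ 79
44^6 ≡ 64
44^8 ≡ 53
44^9 ≡ 57
44^12 ≡ 1
Hence ord(44) = 12.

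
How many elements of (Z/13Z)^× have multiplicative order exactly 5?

φ(13) = 13 − 1 = 12 = 2^2 · 3.
(Z/13Z)^× is cyclic (|G| = 12); a cyclic group of order m has exactly φ(d) elements of each order d | m, and none otherwise.
Since 5 ∤ 12, the count is 0.

0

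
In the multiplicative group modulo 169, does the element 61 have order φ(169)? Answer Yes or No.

φ(169) = φ(13^2) = 13·(13−1) = 156 = 2^2 · 3 · 13.
Test 61^(156/q) mod 169 for each prime factor q of 156:
61^78 ≡ 1 (mod 169)  [q = 2: ≡ 1 ✗]
61^52 ≡ 22 (mod 169)  [q = 3: ≢ 1 ✓]
61^12 ≡ 53 (mod 169)  [q = 13: ≢ 1 ✓]
61^78 ≡ 1 shows ord(61) | 78, strictly less than φ(169); not a primitive root.

No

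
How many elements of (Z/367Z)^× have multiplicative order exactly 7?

0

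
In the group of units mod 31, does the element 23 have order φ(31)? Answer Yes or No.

No

φ(31) = 31 − 1 = 30 = 2 · 3 · 5.
An element g generates (Z/31Z)^× iff g^(30/q) ≢ 1 (mod 31) for each prime q ∈ {2, 3, 5}.
23^15 ≡ 30 (mod 31)  [q = 2: ≢ 1 ✓]
23^10 ≡ 1 (mod 31)  [q = 3: ≡ 1 ✗]
23^6 ≡ 8 (mod 31)  [q = 5: ≢ 1 ✓]
23^10 ≡ 1 shows ord(23) | 10, strictly less than φ(31); not a primitive root.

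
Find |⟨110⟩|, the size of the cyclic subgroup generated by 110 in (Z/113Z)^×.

112

The order of 110 must divide φ(113) = 113 − 1 = 112 = 2^4 · 7.
Divisors of 112: 1, 2, 4, 7, 8, 14, 16, 28, 56, 112.
Evaluate successive powers at the divisors of 112:
110^1 ≡ 110
110^2 ≡ 9
110^4 ≡ 81
110^7 ≡ 73
110^8 ≡ 7
110^14 ≡ 18
110^16 ≡ 49
110^28 ≡ 98
110^56 ≡ 112
110^112 ≡ 1
The smallest such exponent is 112, so the order of 110 is 112.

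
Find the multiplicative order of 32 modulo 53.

52

ord(32) | φ(53) = 53 − 1 = 52 = 2^2 · 13.
Divisors of 52: 1, 2, 4, 13, 26, 52.
Compute 32^d (mod 53) for the divisors d until we hit 1:
32^1 ≡ 32
32^2 ≡ 17
32^4 ≡ 24
32^13 ≡ 30
32^26 ≡ 52
32^52 ≡ 1
The smallest such exponent is 52, so the order of 32 is 52.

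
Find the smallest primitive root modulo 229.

φ(229) = 229 − 1 = 228 = 2^2 · 3 · 19.
g is a primitive root iff g^(228/q) ≢ 1 (mod 229) for each prime q ∈ {2, 3, 19}.
g = 2: 2^114 ≡ 228; 2^76 ≡ 1 — hits 1, so not a primitive root.
g = 3: 3^114 ≡ 1 — hits 1, so not a primitive root.
g = 4: 4^114 ≡ 1 — hits 1, so not a primitive root.
g = 5: 5^114 ≡ 1 — hits 1, so not a primitive root.
g = 6: 6^114 ≡ 228; 6^76 ≡ 134; 6^12 ≡ 165 — none is 1, so 6 is a primitive root.
Hence the least primitive root of 229 is 6.

6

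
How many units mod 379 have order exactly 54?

φ(379) = 379 − 1 = 378 = 2 · 3^3 · 7.
In a cyclic group of order 378, there are φ(d) elements of order d for each divisor d of 378, and zero for non-divisors.
54 = 2 · 3^3 divides 378, and φ(54) = 18.

18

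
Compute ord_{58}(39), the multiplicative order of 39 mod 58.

By Lagrange's theorem, ord_58(39) divides φ(58) = φ(2)·φ(29) = 1·28 = 28 = 2^2 · 7.
Divisors of 28: 1, 2, 4, 7, 14, 28.
Check 39^d mod 58 for each divisor in increasing order:
39^1 ≡ 39
39^2 ≡ 13
39^4 ≡ 53
39^7 ≡ 17
39^14 ≡ 57
39^28 ≡ 1
Hence ord(39) = 28.

28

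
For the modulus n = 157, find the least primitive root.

5

φ(157) = 157 − 1 = 156 = 2^2 · 3 · 13.
Test candidates g = 2, 3, … against the prime factors q ∈ {2, 3, 13} of φ(157): g is a generator iff g^(156/q) ≢ 1 for every such q.
g = 2: 2^78 ≡ 156; 2^52 ≡ 1 — hits 1, so not a primitive root.
g = 3: 3^78 ≡ 1 — hits 1, so not a primitive root.
g = 4: 4^78 ≡ 1 — hits 1, so not a primitive root.
g = 5: 5^78 ≡ 156; 5^52 ≡ 12; 5^12 ≡ 130 — none is 1, so 5 is a primitive root.
So 5 is the smallest generator of (Z/157Z)^×.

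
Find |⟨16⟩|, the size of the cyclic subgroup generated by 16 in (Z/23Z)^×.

Since 16 ∈ (Z/23Z)^×, its order divides φ(23) = 23 − 1 = 22 = 2 · 11.
Divisors of 22: 1, 2, 11, 22.
Test each divisor d:
16^1 ≡ 16 (mod 23)
16^2 ≡ 3 (mod 23)
16^11 ≡ 1 (mod 23) ✓
So ord_23(16) = 11.

11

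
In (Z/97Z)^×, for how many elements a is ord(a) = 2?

φ(97) = 97 − 1 = 96 = 2^5 · 3.
In a cyclic group of order 96, there are φ(d) elements of order d for each divisor d of 96, and zero for non-divisors.
2 | 96, and φ(2) = 2 − 1 = 1.

1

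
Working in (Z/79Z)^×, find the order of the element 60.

ord(60) | φ(79) = 79 − 1 = 78 = 2 · 3 · 13.
Divisors of 78: 1, 2, 3, 6, 13, 26, 39, 78.
Compute 60^d (mod 79) for the divisors d until we hit 1:
60^1 ≡ 60
60^2 ≡ 45
60^3 ≡ 14
60^6 ≡ 38
60^13 ≡ 56
60^26 ≡ 55
60^39 ≡ 78
60^78 ≡ 1
The smallest such exponent is 78, so the order of 60 is 78.

78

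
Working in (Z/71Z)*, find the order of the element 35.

ord(35) | φ(71) = 71 − 1 = 70 = 2 · 5 · 7.
Divisors of 70: 1, 2, 5, 7, 10, 14, 35, 70.
Test each divisor d:
35^1 ≡ 35 (mod 71)
35^2 ≡ 18 (mod 71)
35^5 ≡ 51 (mod 71)
35^7 ≡ 66 (mod 71)
35^10 ≡ 45 (mod 71)
35^14 ≡ 25 (mod 71)
35^35 ≡ 70 (mod 71)
35^70 ≡ 1 (mod 71) ✓
The smallest such exponent is 70, so the order of 35 is 70.

70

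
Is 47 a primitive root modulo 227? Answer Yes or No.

No

φ(227) = 227 − 1 = 226 = 2 · 113.
It suffices to check that the order of 47 is not a proper divisor of 226: compute 47^(226/q) for q ∈ {2, 113}.
47^113 ≡ 1 (mod 227)  [q = 2: ≡ 1 ✗]
47^2 ≡ 166 (mod 227)  [q = 113: ≢ 1 ✓]
Since 47^113 ≡ 1, the order of 47 divides 113 < 226, so 47 is not a primitive root.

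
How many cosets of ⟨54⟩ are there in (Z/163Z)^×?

ord(54) | φ(163) = 163 − 1 = 162 = 2 · 3^4.
Divisors of 162: 1, 2, 3, 6, 9, 18, 27, 54, 81, 162.
Evaluate successive powers at the divisors of 162:
54^1 ≡ 54
54^2 ≡ 145
54^3 ≡ 6
54^6 ≡ 36
54^9 ≡ 53
54^18 ≡ 38
54^27 ≡ 58
54^54 ≡ 104
54^81 ≡ 1
The order of 54 is 81, so the subgroup it generates has 81 elements.
[(Z/163Z)^× : ⟨54⟩] = 162/81 = 2.

2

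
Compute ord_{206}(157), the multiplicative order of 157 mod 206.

The order of 157 must divide φ(206) = φ(2)·φ(103) = 1·102 = 102 = 2 · 3 · 17.
Divisors of 102: 1, 2, 3, 6, 17, 34, 51, 102.
Compute 157^d (mod 206) for the divisors d until we hit 1:
157^1 ≡ 157
157^2 ≡ 135
157^3 ≡ 183
157^6 ≡ 117
157^17 ≡ 47
157^34 ≡ 149
157^51 ≡ 205
157^102 ≡ 1
Therefore the multiplicative order of 157 modulo 206 is 102.

102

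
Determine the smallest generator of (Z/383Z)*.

φ(383) = 383 − 1 = 382 = 2 · 191.
Test candidates g = 2, 3, … against the prime factors q ∈ {2, 191} of φ(383): g is a generator iff g^(382/q) ≢ 1 for every such q.
g = 2: 2^191 ≡ 1 — hits 1, so not a primitive root.
g = 3: 3^191 ≡ 1 — hits 1, so not a primitive root.
g = 4: 4^191 ≡ 1 — hits 1, so not a primitive root.
g = 5: 5^191 ≡ 382; 5^2 ≡ 25 — none is 1, so 5 is a primitive root.
Hence the least primitive root of 383 is 5.

5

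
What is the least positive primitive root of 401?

φ(401) = 401 − 1 = 400 = 2^4 · 5^2.
Test candidates g = 2, 3, … against the prime factors q ∈ {2, 5} of φ(401): g is a generator iff g^(400/q) ≢ 1 for every such q.
g = 2: 2^200 ≡ 1 — hits 1, so not a primitive root.
g = 3: 3^200 ≡ 400; 3^80 ≡ 72 — none is 1, so 3 is a primitive root.
The smallest primitive root modulo 401 is 3.

3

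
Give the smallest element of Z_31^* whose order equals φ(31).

3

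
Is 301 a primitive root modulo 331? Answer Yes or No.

Yes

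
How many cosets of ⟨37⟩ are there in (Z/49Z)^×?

2

ord(37) | φ(49) = φ(7^2) = 7·(7−1) = 42 = 2 · 3 · 7.
Divisors of 42: 1, 2, 3, 6, 7, 14, 21, 42.
Check 37^d mod 49 for each divisor in increasing order:
37^1 ≡ 37 (mod 49)
37^2 ≡ 46 (mod 49)
37^3 ≡ 36 (mod 49)
37^6 ≡ 22 (mod 49)
37^7 ≡ 30 (mod 49)
37^14 ≡ 18 (mod 49)
37^21 ≡ 1 (mod 49) ✓
Thus |⟨37⟩| = ord(37) = 21.
[(Z/49Z)^× : ⟨37⟩] = 42/21 = 2.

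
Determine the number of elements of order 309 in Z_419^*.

φ(419) = 419 − 1 = 418 = 2 · 11 · 19.
(Z/419Z)^× is cyclic (|G| = 418); a cyclic group of order m has exactly φ(d) elements of each order d | m, and none otherwise.
Here 418 is not a multiple of 309, so there are no elements of order 309.

0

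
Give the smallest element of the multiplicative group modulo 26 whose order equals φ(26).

7

φ(26) = φ(2)·φ(13) = 1·12 = 12 = 2^2 · 3.
g is a primitive root iff g^(12/q) ≢ 1 (mod 26) for each prime q ∈ {2, 3}.
g = 2: gcd(2, 26) = 2 > 1, not a unit — skip.
g = 3: 3^6 ≡ 1 — hits 1, so not a primitive root.
g = 4: gcd(4, 26) = 2 > 1, not a unit — skip.
g = 5: 5^6 ≡ 25; 5^4 ≡ 1 — hits 1, so not a primitive root.
g = 6: gcd(6, 26) = 2 > 1, not a unit — skip.
g = 7: 7^6 ≡ 25; 7^4 ≡ 9 — none is 1, so 7 is a primitive root.
So 7 is the smallest generator of (Z/26Z)^×.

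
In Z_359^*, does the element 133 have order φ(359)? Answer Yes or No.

φ(359) = 359 − 1 = 358 = 2 · 179.
Test 133^(358/q) mod 359 for each prime factor q of 358:
133^179 ≡ 1 (mod 359)  [q = 2: ≡ 1 ✗]
133^2 ≡ 98 (mod 359)  [q = 179: ≢ 1 ✓]
The check at q = 2 fails, so 133 generates a proper subgroup.

No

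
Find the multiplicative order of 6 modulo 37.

The order of 6 must divide φ(37) = 37 − 1 = 36 = 2^2 · 3^2.
Divisors of 36: 1, 2, 3, 4, 6, 9, 12, 18, 36.
Test each divisor d:
6^1 ≡ 6 (mod 37)
6^2 ≡ 36 (mod 37)
6^3 ≡ 31 (mod 37)
6^4 ≡ 1 (mod 37) ✓
Hence ord(6) = 4.

4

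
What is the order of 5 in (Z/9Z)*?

6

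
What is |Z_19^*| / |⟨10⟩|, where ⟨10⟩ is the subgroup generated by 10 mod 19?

1

ord(10) | φ(19) = 19 − 1 = 18 = 2 · 3^2.
Divisors of 18: 1, 2, 3, 6, 9, 18.
Test each divisor d:
10^1 ≡ 10
10^2 ≡ 5
10^3 ≡ 12
10^6 ≡ 11
10^9 ≡ 18
10^18 ≡ 1
Thus |⟨10⟩| = ord(10) = 18.
Index = |(Z/19Z)^×| / |⟨10⟩| = 18 / 18 = 1.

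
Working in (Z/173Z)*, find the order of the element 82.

172

By Lagrange's theorem, ord_173(82) divides φ(173) = 173 − 1 = 172 = 2^2 · 43.
Divisors of 172: 1, 2, 4, 43, 86, 172.
Test each divisor d:
82^1 ≡ 82 (mod 173)
82^2 ≡ 150 (mod 173)
82^4 ≡ 10 (mod 173)
82^43 ≡ 93 (mod 173)
82^86 ≡ 172 (mod 173)
82^172 ≡ 1 (mod 173) ✓
The smallest such exponent is 172, so the order of 82 is 172.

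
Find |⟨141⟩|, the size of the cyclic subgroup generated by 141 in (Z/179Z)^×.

89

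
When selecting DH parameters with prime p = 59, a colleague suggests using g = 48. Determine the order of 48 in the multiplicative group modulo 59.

Since 48 ∈ (Z/59Z)^×, its order divides φ(59) = 59 − 1 = 58 = 2 · 29.
Divisors of 58: 1, 2, 29, 58.
Evaluate successive powers at the divisors of 58:
48^1 ≡ 48
48^2 ≡ 3
48^29 ≡ 1
So ord_59(48) = 29.

29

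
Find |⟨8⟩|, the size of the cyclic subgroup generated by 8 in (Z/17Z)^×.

The order of 8 must divide φ(17) = 17 − 1 = 16 = 2^4.
Divisors of 16: 1, 2, 4, 8, 16.
Evaluate successive powers at the divisors of 16:
8^1 ≡ 8 (mod 17)
8^2 ≡ 13 (mod 17)
8^4 ≡ 16 (mod 17)
8^8 ≡ 1 (mod 17) ✓
The smallest such exponent is 8, so the order of 8 is 8.

8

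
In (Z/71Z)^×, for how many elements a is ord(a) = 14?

6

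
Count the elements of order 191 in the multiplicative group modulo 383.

φ(383) = 383 − 1 = 382 = 2 · 191.
(Z/383Z)^× is cyclic (|G| = 382); a cyclic group of order m has exactly φ(d) elements of each order d | m, and none otherwise.
191 | 382, and φ(191) = 191 − 1 = 190.

190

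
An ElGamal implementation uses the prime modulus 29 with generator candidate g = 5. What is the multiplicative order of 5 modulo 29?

14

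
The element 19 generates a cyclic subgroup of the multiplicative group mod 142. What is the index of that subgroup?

2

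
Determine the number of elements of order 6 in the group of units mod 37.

φ(37) = 37 − 1 = 36 = 2^2 · 3^2.
In a cyclic group of order 36, there are φ(d) elements of order d for each divisor d of 36, and zero for non-divisors.
6 = 2 · 3 divides 36, and φ(6) = 2.

2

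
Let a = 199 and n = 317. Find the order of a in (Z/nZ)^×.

316

The order of 199 must divide φ(317) = 317 − 1 = 316 = 2^2 · 79.
Divisors of 316: 1, 2, 4, 79, 158, 316.
Compute 199^d (mod 317) for the divisors d until we hit 1:
199^1 ≡ 199 (mod 317)
199^2 ≡ 293 (mod 317)
199^4 ≡ 259 (mod 317)
199^79 ≡ 114 (mod 317)
199^158 ≡ 316 (mod 317)
199^316 ≡ 1 (mod 317) ✓
So ord_317(199) = 316.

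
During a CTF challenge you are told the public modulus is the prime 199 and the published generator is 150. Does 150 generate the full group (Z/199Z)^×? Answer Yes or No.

Yes

φ(199) = 199 − 1 = 198 = 2 · 3^2 · 11.
An element g generates (Z/199Z)^× iff g^(198/q) ≢ 1 (mod 199) for each prime q ∈ {2, 3, 11}.
150^99 ≡ 198 (mod 199)  [q = 2: ≢ 1 ✓]
150^66 ≡ 92 (mod 199)  [q = 3: ≢ 1 ✓]
150^18 ≡ 114 (mod 199)  [q = 11: ≢ 1 ✓]
None equal 1, so ord_199(150) = 198: 150 is a primitive root.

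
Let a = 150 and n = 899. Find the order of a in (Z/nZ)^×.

42

Since 150 ∈ (Z/899Z)^×, its order divides φ(899) = φ(29·31) = (29−1)·(31−1) = 28·30 = 840 = 2^3 · 3 · 5 · 7.
Divisors of 840: 1, 2, 3, 4, 5, 6, 7, 8, 10, 12, 14, 15, 20, 21, 24, 28, 30, 35, 40, 42, 56, 60, 70, 84, 105, 120, 140, 168, 210, 280, 420, 840.
Evaluate successive powers at the divisors of 840:
150^1 ≡ 150
150^2 ≡ 25
150^3 ≡ 154
150^4 ≡ 625
150^5 ≡ 254
150^6 ≡ 342
150^7 ≡ 57
150^8 ≡ 459
150^10 ≡ 687
150^12 ≡ 94
150^14 ≡ 552
150^15 ≡ 92
150^20 ≡ 893
150^21 ≡ 898
150^24 ≡ 745
150^28 ≡ 842
150^30 ≡ 373
150^35 ≡ 347
150^40 ≡ 36
150^42 ≡ 1
The smallest such exponent is 42, so the order of 150 is 42.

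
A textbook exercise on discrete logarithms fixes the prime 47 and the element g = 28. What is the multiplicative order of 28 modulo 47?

Since 28 ∈ (Z/47Z)^×, its order divides φ(47) = 47 − 1 = 46 = 2 · 23.
Divisors of 46: 1, 2, 23, 46.
Test each divisor d:
28^1 ≡ 28 (mod 47)
28^2 ≡ 32 (mod 47)
28^23 ≡ 1 (mod 47) ✓
Hence ord(28) = 23.

23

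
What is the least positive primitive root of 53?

φ(53) = 53 − 1 = 52 = 2^2 · 13.
Test candidates g = 2, 3, … against the prime factors q ∈ {2, 13} of φ(53): g is a generator iff g^(52/q) ≢ 1 for every such q.
g = 2: 2^26 ≡ 52; 2^4 ≡ 16 — none is 1, so 2 is a primitive root.
So 2 is the smallest generator of (Z/53Z)^×.

2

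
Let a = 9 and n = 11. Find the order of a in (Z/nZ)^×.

5

By Lagrange's theorem, ord_11(9) divides φ(11) = 11 − 1 = 10 = 2 · 5.
Divisors of 10: 1, 2, 5, 10.
Compute 9^d (mod 11) for the divisors d until we hit 1:
9^1 ≡ 9 (mod 11)
9^2 ≡ 4 (mod 11)
9^5 ≡ 1 (mod 11) ✓
Therefore the multiplicative order of 9 modulo 11 is 5.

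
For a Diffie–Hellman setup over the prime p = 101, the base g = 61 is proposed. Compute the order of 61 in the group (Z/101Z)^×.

100

Since 61 ∈ (Z/101Z)^×, its order divides φ(101) = 101 − 1 = 100 = 2^2 · 5^2.
Divisors of 100: 1, 2, 4, 5, 10, 20, 25, 50, 100.
Check 61^d mod 101 for each divisor in increasing order:
61^1 ≡ 61 (mod 101)
61^2 ≡ 85 (mod 101)
61^4 ≡ 54 (mod 101)
61^5 ≡ 62 (mod 101)
61^10 ≡ 6 (mod 101)
61^20 ≡ 36 (mod 101)
61^25 ≡ 10 (mod 101)
61^50 ≡ 100 (mod 101)
61^100 ≡ 1 (mod 101) ✓
Therefore the multiplicative order of 61 modulo 101 is 100.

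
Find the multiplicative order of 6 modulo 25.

By Lagrange's theorem, ord_25(6) divides φ(25) = φ(5^2) = 5·(5−1) = 20 = 2^2 · 5.
Divisors of 20: 1, 2, 4, 5, 10, 20.
Compute 6^d (mod 25) for the divisors d until we hit 1:
6^1 ≡ 6 (mod 25)
6^2 ≡ 11 (mod 25)
6^4 ≡ 21 (mod 25)
6^5 ≡ 1 (mod 25) ✓
The smallest such exponent is 5, so the order of 6 is 5.

5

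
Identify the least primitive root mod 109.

6

φ(109) = 109 − 1 = 108 = 2^2 · 3^3.
Test candidates g = 2, 3, … against the prime factors q ∈ {2, 3} of φ(109): g is a generator iff g^(108/q) ≢ 1 for every such q.
g = 2: 2^54 ≡ 108; 2^36 ≡ 1 — hits 1, so not a primitive root.
g = 3: 3^54 ≡ 1 — hits 1, so not a primitive root.
g = 4: 4^54 ≡ 1 — hits 1, so not a primitive root.
g = 5: 5^54 ≡ 1 — hits 1, so not a primitive root.
g = 6: 6^54 ≡ 108; 6^36 ≡ 63 — none is 1, so 6 is a primitive root.
The smallest primitive root modulo 109 is 6.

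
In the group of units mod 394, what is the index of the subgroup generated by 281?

7

Since 281 ∈ (Z/394Z)^×, its order divides φ(394) = φ(2)·φ(197) = 1·196 = 196 = 2^2 · 7^2.
Divisors of 196: 1, 2, 4, 7, 14, 28, 49, 98, 196.
Test each divisor d:
281^1 ≡ 281 (mod 394)
281^2 ≡ 161 (mod 394)
281^4 ≡ 311 (mod 394)
281^7 ≡ 211 (mod 394)
281^14 ≡ 393 (mod 394)
281^28 ≡ 1 (mod 394) ✓
The order of 281 is 28, so the subgroup it generates has 28 elements.
Index = |(Z/394Z)^×| / |⟨281⟩| = 196 / 28 = 7.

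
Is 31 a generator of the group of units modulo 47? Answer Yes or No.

Yes

φ(47) = 47 − 1 = 46 = 2 · 23.
Test 31^(46/q) mod 47 for each prime factor q of 46:
31^23 ≡ 46 (mod 47)  [q = 2: ≢ 1 ✓]
31^2 ≡ 21 (mod 47)  [q = 23: ≢ 1 ✓]
Every test exponent gives a nontrivial residue, hence 31 generates the full group.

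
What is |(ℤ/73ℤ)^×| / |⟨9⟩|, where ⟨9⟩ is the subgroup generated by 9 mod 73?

12

The order of 9 must divide φ(73) = 73 − 1 = 72 = 2^3 · 3^2.
Divisors of 72: 1, 2, 3, 4, 6, 8, 9, 12, 18, 24, 36, 72.
Compute 9^d (mod 73) for the divisors d until we hit 1:
9^1 ≡ 9 (mod 73)
9^2 ≡ 8 (mod 73)
9^3 ≡ 72 (mod 73)
9^4 ≡ 64 (mod 73)
9^6 ≡ 1 (mod 73) ✓
Thus |⟨9⟩| = ord(9) = 6.
Index = |(Z/73Z)^×| / |⟨9⟩| = 72 / 6 = 12.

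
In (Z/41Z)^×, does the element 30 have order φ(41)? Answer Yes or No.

φ(41) = 41 − 1 = 40 = 2^3 · 5.
Test 30^(40/q) mod 41 for each prime factor q of 40:
30^20 ≡ 40 (mod 41)  [q = 2: ≢ 1 ✓]
30^8 ≡ 16 (mod 41)  [q = 5: ≢ 1 ✓]
None equal 1, so ord_41(30) = 40: 30 is a primitive root.

Yes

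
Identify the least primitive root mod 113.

φ(113) = 113 − 1 = 112 = 2^4 · 7.
Test candidates g = 2, 3, … against the prime factors q ∈ {2, 7} of φ(113): g is a generator iff g^(112/q) ≢ 1 for every such q.
g = 2: 2^56 ≡ 1 — hits 1, so not a primitive root.
g = 3: 3^56 ≡ 112; 3^16 ≡ 49 — none is 1, so 3 is a primitive root.
Hence the least primitive root of 113 is 3.

3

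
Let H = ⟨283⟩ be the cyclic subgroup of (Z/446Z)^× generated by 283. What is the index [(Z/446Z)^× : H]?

By Lagrange's theorem, ord_446(283) divides φ(446) = φ(2)·φ(223) = 1·222 = 222 = 2 · 3 · 37.
Divisors of 222: 1, 2, 3, 6, 37, 74, 111, 222.
Check 283^d mod 446 for each divisor in increasing order:
283^1 ≡ 283 (mod 446)
283^2 ≡ 255 (mod 446)
283^3 ≡ 359 (mod 446)
283^6 ≡ 433 (mod 446)
283^37 ≡ 1 (mod 446) ✓
So ord_446(283) = 37, hence |⟨283⟩| = 37.
The index is φ(446) / ord(283) = 222 / 37 = 6.

6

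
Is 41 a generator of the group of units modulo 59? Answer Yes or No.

No

φ(59) = 59 − 1 = 58 = 2 · 29.
Test 41^(58/q) mod 59 for each prime factor q of 58:
41^29 ≡ 1 (mod 59)  [q = 2: ≡ 1 ✗]
41^2 ≡ 29 (mod 59)  [q = 29: ≢ 1 ✓]
The check at q = 2 fails, so 41 generates a proper subgroup.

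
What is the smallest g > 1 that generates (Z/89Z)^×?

φ(89) = 89 − 1 = 88 = 2^3 · 11.
Test candidates g = 2, 3, … against the prime factors q ∈ {2, 11} of φ(89): g is a generator iff g^(88/q) ≢ 1 for every such q.
g = 2: 2^44 ≡ 1 — hits 1, so not a primitive root.
g = 3: 3^44 ≡ 88; 3^8 ≡ 64 — none is 1, so 3 is a primitive root.
Hence the least primitive root of 89 is 3.

3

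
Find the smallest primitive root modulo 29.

2

φ(29) = 29 − 1 = 28 = 2^2 · 7.
Test candidates g = 2, 3, … against the prime factors q ∈ {2, 7} of φ(29): g is a generator iff g^(28/q) ≢ 1 for every such q.
g = 2: 2^14 ≡ 28; 2^4 ≡ 16 — none is 1, so 2 is a primitive root.
The smallest primitive root modulo 29 is 2.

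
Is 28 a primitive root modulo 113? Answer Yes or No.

φ(113) = 113 − 1 = 112 = 2^4 · 7.
Test 28^(112/q) mod 113 for each prime factor q of 112:
28^56 ≡ 1 (mod 113)  [q = 2: ≡ 1 ✗]
28^16 ≡ 106 (mod 113)  [q = 7: ≢ 1 ✓]
The check at q = 2 fails, so 28 generates a proper subgroup.

No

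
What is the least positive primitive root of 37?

φ(37) = 37 − 1 = 36 = 2^2 · 3^2.
g is a primitive root iff g^(36/q) ≢ 1 (mod 37) for each prime q ∈ {2, 3}.
g = 2: 2^18 ≡ 36; 2^12 ≡ 26 — none is 1, so 2 is a primitive root.
Hence the least primitive root of 37 is 2.

2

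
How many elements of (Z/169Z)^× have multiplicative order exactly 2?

1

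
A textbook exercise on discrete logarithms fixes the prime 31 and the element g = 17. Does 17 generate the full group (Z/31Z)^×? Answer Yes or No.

φ(31) = 31 − 1 = 30 = 2 · 3 · 5.
Test 17^(30/q) mod 31 for each prime factor q of 30:
17^15 ≡ 30 (mod 31)  [q = 2: ≢ 1 ✓]
17^10 ≡ 25 (mod 31)  [q = 3: ≢ 1 ✓]
17^6 ≡ 8 (mod 31)  [q = 5: ≢ 1 ✓]
Every test exponent gives a nontrivial residue, hence 17 generates the full group.

Yes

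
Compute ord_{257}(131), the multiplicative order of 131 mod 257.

Since 131 ∈ (Z/257Z)^×, its order divides φ(257) = 257 − 1 = 256 = 2^8.
Divisors of 256: 1, 2, 4, 8, 16, 32, 64, 128, 256.
Check 131^d mod 257 for each divisor in increasing order:
131^1 ≡ 131 (mod 257)
131^2 ≡ 199 (mod 257)
131^4 ≡ 23 (mod 257)
131^8 ≡ 15 (mod 257)
131^16 ≡ 225 (mod 257)
131^32 ≡ 253 (mod 257)
131^64 ≡ 16 (mod 257)
131^128 ≡ 256 (mod 257)
131^256 ≡ 1 (mod 257) ✓
The smallest such exponent is 256, so the order of 131 is 256.

256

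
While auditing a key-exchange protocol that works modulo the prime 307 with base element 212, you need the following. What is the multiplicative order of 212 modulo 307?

153

By Lagrange's theorem, ord_307(212) divides φ(307) = 307 − 1 = 306 = 2 · 3^2 · 17.
Divisors of 306: 1, 2, 3, 6, 9, 17, 18, 34, 51, 102, 153, 306.
Check 212^d mod 307 for each divisor in increasing order:
212^1 ≡ 212 (mod 307)
212^2 ≡ 122 (mod 307)
212^3 ≡ 76 (mod 307)
212^6 ≡ 250 (mod 307)
212^9 ≡ 273 (mod 307)
212^17 ≡ 46 (mod 307)
212^18 ≡ 235 (mod 307)
212^34 ≡ 274 (mod 307)
212^51 ≡ 17 (mod 307)
212^102 ≡ 289 (mod 307)
212^153 ≡ 1 (mod 307) ✓
The smallest such exponent is 153, so the order of 212 is 153.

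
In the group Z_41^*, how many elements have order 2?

1

φ(41) = 41 − 1 = 40 = 2^3 · 5.
In a cyclic group of order 40, there are φ(d) elements of order d for each divisor d of 40, and zero for non-divisors.
2 | 40, and φ(2) = 2 − 1 = 1.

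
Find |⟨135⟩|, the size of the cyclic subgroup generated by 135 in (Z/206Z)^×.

By Lagrange's theorem, ord_206(135) divides φ(206) = φ(2)·φ(103) = 1·102 = 102 = 2 · 3 · 17.
Divisors of 102: 1, 2, 3, 6, 17, 34, 51, 102.
Test each divisor d:
135^1 ≡ 135 (mod 206)
135^2 ≡ 97 (mod 206)
135^3 ≡ 117 (mod 206)
135^6 ≡ 93 (mod 206)
135^17 ≡ 149 (mod 206)
135^34 ≡ 159 (mod 206)
135^51 ≡ 1 (mod 206) ✓
Therefore the multiplicative order of 135 modulo 206 is 51.

51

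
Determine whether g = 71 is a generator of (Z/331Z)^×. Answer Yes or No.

No

φ(331) = 331 − 1 = 330 = 2 · 3 · 5 · 11.
It suffices to check that the order of 71 is not a proper divisor of 330: compute 71^(330/q) for q ∈ {2, 3, 5, 11}.
71^165 ≡ 1 (mod 331)  [q = 2: ≡ 1 ✗]
71^110 ≡ 31 (mod 331)  [q = 3: ≢ 1 ✓]
71^66 ≡ 323 (mod 331)  [q = 5: ≢ 1 ✓]
71^30 ≡ 167 (mod 331)  [q = 11: ≢ 1 ✓]
Since 71^165 ≡ 1, the order of 71 divides 165 < 330, so 71 is not a primitive root.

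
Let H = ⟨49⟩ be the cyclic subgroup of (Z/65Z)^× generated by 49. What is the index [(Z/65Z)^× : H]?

8

ord(49) | φ(65) = φ(5·13) = (5−1)·(13−1) = 4·12 = 48 = 2^4 · 3.
Divisors of 48: 1, 2, 3, 4, 6, 8, 12, 16, 24, 48.
Test each divisor d:
49^1 ≡ 49 (mod 65)
49^2 ≡ 61 (mod 65)
49^3 ≡ 64 (mod 65)
49^4 ≡ 16 (mod 65)
49^6 ≡ 1 (mod 65) ✓
The order of 49 is 6, so the subgroup it generates has 6 elements.
Index = |(Z/65Z)^×| / |⟨49⟩| = 48 / 6 = 8.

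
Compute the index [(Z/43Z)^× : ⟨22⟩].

ord(22) | φ(43) = 43 − 1 = 42 = 2 · 3 · 7.
Divisors of 42: 1, 2, 3, 6, 7, 14, 21, 42.
Check 22^d mod 43 for each divisor in increasing order:
22^1 ≡ 22 (mod 43)
22^2 ≡ 11 (mod 43)
22^3 ≡ 27 (mod 43)
22^6 ≡ 41 (mod 43)
22^7 ≡ 42 (mod 43)
22^14 ≡ 1 (mod 43) ✓
The order of 22 is 14, so the subgroup it generates has 14 elements.
Index = |(Z/43Z)^×| / |⟨22⟩| = 42 / 14 = 3.

3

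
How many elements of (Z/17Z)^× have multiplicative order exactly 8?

φ(17) = 17 − 1 = 16 = 2^4.
Since (Z/17Z)^× is cyclic of order 16, the number of elements of order d is φ(d) when d | 16 and 0 otherwise.
8 = 2^3 divides 16, and φ(8) = 4.

4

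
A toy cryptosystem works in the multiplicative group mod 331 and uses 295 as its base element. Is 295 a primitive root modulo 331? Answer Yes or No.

Yes

φ(331) = 331 − 1 = 330 = 2 · 3 · 5 · 11.
Test 295^(330/q) mod 331 for each prime factor q of 330:
295^165 ≡ 330 (mod 331)  [q = 2: ≢ 1 ✓]
295^110 ≡ 299 (mod 331)  [q = 3: ≢ 1 ✓]
295^66 ≡ 150 (mod 331)  [q = 5: ≢ 1 ✓]
295^30 ≡ 80 (mod 331)  [q = 11: ≢ 1 ✓]
None equal 1, so ord_331(295) = 330: 295 is a primitive root.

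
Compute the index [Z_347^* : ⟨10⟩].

Since 10 ∈ (Z/347Z)^×, its order divides φ(347) = 347 − 1 = 346 = 2 · 173.
Divisors of 346: 1, 2, 173, 346.
Check 10^d mod 347 for each divisor in increasing order:
10^1 ≡ 10
10^2 ≡ 100
10^173 ≡ 1
So ord_347(10) = 173, hence |⟨10⟩| = 173.
The index is φ(347) / ord(10) = 346 / 173 = 2.

2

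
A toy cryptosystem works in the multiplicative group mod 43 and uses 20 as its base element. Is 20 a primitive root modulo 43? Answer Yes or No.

φ(43) = 43 − 1 = 42 = 2 · 3 · 7.
An element g generates (Z/43Z)^× iff g^(42/q) ≢ 1 (mod 43) for each prime q ∈ {2, 3, 7}.
20^21 ≡ 42 (mod 43)  [q = 2: ≢ 1 ✓]
20^14 ≡ 36 (mod 43)  [q = 3: ≢ 1 ✓]
20^6 ≡ 4 (mod 43)  [q = 7: ≢ 1 ✓]
None equal 1, so ord_43(20) = 42: 20 is a primitive root.

Yes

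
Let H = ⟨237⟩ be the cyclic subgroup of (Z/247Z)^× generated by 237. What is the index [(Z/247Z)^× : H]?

Since 237 ∈ (Z/247Z)^×, its order divides φ(247) = φ(13·19) = (13−1)·(19−1) = 12·18 = 216 = 2^3 · 3^3.
Divisors of 216: 1, 2, 3, 4, 6, 8, 9, 12, 18, 24, 27, 36, 54, 72, 108, 216.
Test each divisor d:
237^1 ≡ 237 (mod 247)
237^2 ≡ 100 (mod 247)
237^3 ≡ 235 (mod 247)
237^4 ≡ 120 (mod 247)
237^6 ≡ 144 (mod 247)
237^8 ≡ 74 (mod 247)
237^9 ≡ 1 (mod 247) ✓
The order of 237 is 9, so the subgroup it generates has 9 elements.
The index is φ(247) / ord(237) = 216 / 9 = 24.

24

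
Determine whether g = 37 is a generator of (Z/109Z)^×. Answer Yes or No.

φ(109) = 109 − 1 = 108 = 2^2 · 3^3.
Test 37^(108/q) mod 109 for each prime factor q of 108:
37^54 ≡ 108 (mod 109)  [q = 2: ≢ 1 ✓]
37^36 ≡ 45 (mod 109)  [q = 3: ≢ 1 ✓]
Every test exponent gives a nontrivial residue, hence 37 generates the full group.

Yes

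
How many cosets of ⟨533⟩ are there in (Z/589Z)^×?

Since 533 ∈ (Z/589Z)^×, its order divides φ(589) = φ(19·31) = (19−1)·(31−1) = 18·30 = 540 = 2^2 · 3^3 · 5.
Divisors of 540: 1, 2, 3, 4, 5, 6, 9, 10, 12, 15, 18, 20, 27, 30, 36, 45, 54, 60, 90, 108, 135, 180, 270, 540.
Compute 533^d (mod 589) for the divisors d until we hit 1:
533^1 ≡ 533 (mod 589)
533^2 ≡ 191 (mod 589)
533^3 ≡ 495 (mod 589)
533^4 ≡ 552 (mod 589)
533^5 ≡ 305 (mod 589)
533^6 ≡ 1 (mod 589) ✓
The order of 533 is 6, so the subgroup it generates has 6 elements.
Index = |(Z/589Z)^×| / |⟨533⟩| = 540 / 6 = 90.

90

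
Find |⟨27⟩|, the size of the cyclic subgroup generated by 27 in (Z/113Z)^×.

112

ord(27) | φ(113) = 113 − 1 = 112 = 2^4 · 7.
Divisors of 112: 1, 2, 4, 7, 8, 14, 16, 28, 56, 112.
Test each divisor d:
27^1 ≡ 27
27^2 ≡ 51
27^4 ≡ 2
27^7 ≡ 42
27^8 ≡ 4
27^14 ≡ 69
27^16 ≡ 16
27^28 ≡ 15
27^56 ≡ 112
27^112 ≡ 1
The smallest such exponent is 112, so the order of 27 is 112.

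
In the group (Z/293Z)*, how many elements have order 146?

72

φ(293) = 293 − 1 = 292 = 2^2 · 73.
In a cyclic group of order 292, there are φ(d) elements of order d for each divisor d of 292, and zero for non-divisors.
146 = 2 · 73 divides 292, and φ(146) = 72.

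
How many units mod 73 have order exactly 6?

2

φ(73) = 73 − 1 = 72 = 2^3 · 3^2.
In a cyclic group of order 72, there are φ(d) elements of order d for each divisor d of 72, and zero for non-divisors.
6 = 2 · 3 divides 72, and φ(6) = 2.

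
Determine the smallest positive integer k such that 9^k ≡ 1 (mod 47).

ord(9) | φ(47) = 47 − 1 = 46 = 2 · 23.
Divisors of 46: 1, 2, 23, 46.
Test each divisor d:
9^1 ≡ 9 (mod 47)
9^2 ≡ 34 (mod 47)
9^23 ≡ 1 (mod 47) ✓
Hence ord(9) = 23.

23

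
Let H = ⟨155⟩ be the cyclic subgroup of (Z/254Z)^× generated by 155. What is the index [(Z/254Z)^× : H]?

7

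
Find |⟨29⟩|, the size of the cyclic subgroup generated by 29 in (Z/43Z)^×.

42

ord(29) | φ(43) = 43 − 1 = 42 = 2 · 3 · 7.
Divisors of 42: 1, 2, 3, 6, 7, 14, 21, 42.
Test each divisor d:
29^1 ≡ 29
29^2 ≡ 24
29^3 ≡ 8
29^6 ≡ 21
29^7 ≡ 7
29^14 ≡ 6
29^21 ≡ 42
29^42 ≡ 1
Hence ord(29) = 42.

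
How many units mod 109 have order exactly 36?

φ(109) = 109 − 1 = 108 = 2^2 · 3^3.
In a cyclic group of order 108, there are φ(d) elements of order d for each divisor d of 108, and zero for non-divisors.
36 = 2^2 · 3^2 divides 108, and φ(36) = 12.

12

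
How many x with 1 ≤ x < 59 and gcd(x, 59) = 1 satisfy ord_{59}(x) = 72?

0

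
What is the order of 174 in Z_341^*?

The order of 174 must divide φ(341) = φ(11·31) = (11−1)·(31−1) = 10·30 = 300 = 2^2 · 3 · 5^2.
Divisors of 300: 1, 2, 3, 4, 5, 6, 10, 12, 15, 20, 25, 30, 50, 60, 75, 100, 150, 300.
Compute 174^d (mod 341) for the divisors d until we hit 1:
174^1 ≡ 174 (mod 341)
174^2 ≡ 268 (mod 341)
174^3 ≡ 256 (mod 341)
174^4 ≡ 214 (mod 341)
174^5 ≡ 67 (mod 341)
174^6 ≡ 64 (mod 341)
174^10 ≡ 56 (mod 341)
174^12 ≡ 4 (mod 341)
174^15 ≡ 1 (mod 341) ✓
So ord_341(174) = 15.

15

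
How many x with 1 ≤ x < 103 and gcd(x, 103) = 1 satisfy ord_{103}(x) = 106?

0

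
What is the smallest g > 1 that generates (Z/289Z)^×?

3

φ(289) = φ(17^2) = 17·(17−1) = 272 = 2^4 · 17.
Test candidates g = 2, 3, … against the prime factors q ∈ {2, 17} of φ(289): g is a generator iff g^(272/q) ≢ 1 for every such q.
g = 2: 2^136 ≡ 1 — hits 1, so not a primitive root.
g = 3: 3^136 ≡ 288; 3^16 ≡ 171 — none is 1, so 3 is a primitive root.
Hence the least primitive root of 289 is 3.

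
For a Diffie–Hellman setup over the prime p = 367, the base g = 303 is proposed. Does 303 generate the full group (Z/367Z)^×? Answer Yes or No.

φ(367) = 367 − 1 = 366 = 2 · 3 · 61.
It suffices to check that the order of 303 is not a proper divisor of 366: compute 303^(366/q) for q ∈ {2, 3, 61}.
303^183 ≡ 366 (mod 367)  [q = 2: ≢ 1 ✓]
303^122 ≡ 1 (mod 367)  [q = 3: ≡ 1 ✗]
303^6 ≡ 226 (mod 367)  [q = 61: ≢ 1 ✓]
The check at q = 3 fails, so 303 generates a proper subgroup.

No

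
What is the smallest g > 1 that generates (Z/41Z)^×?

φ(41) = 41 − 1 = 40 = 2^3 · 5.
g is a primitive root iff g^(40/q) ≢ 1 (mod 41) for each prime q ∈ {2, 5}.
g = 2: 2^20 ≡ 1 — hits 1, so not a primitive root.
g = 3: 3^20 ≡ 40; 3^8 ≡ 1 — hits 1, so not a primitive root.
g = 4: 4^20 ≡ 1 — hits 1, so not a primitive root.
g = 5: 5^20 ≡ 1 — hits 1, so not a primitive root.
g = 6: 6^20 ≡ 40; 6^8 ≡ 10 — none is 1, so 6 is a primitive root.
So 6 is the smallest generator of (Z/41Z)^×.

6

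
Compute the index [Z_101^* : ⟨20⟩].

2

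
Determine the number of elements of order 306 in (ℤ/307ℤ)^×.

φ(307) = 307 − 1 = 306 = 2 · 3^2 · 17.
In a cyclic group of order 306, there are φ(d) elements of order d for each divisor d of 306, and zero for non-divisors.
306 = 2 · 3^2 · 17 divides 306, and φ(306) = 96.

96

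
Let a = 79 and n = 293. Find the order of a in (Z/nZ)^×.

292

ord(79) | φ(293) = 293 − 1 = 292 = 2^2 · 73.
Divisors of 292: 1, 2, 4, 73, 146, 292.
Test each divisor d:
79^1 ≡ 79 (mod 293)
79^2 ≡ 88 (mod 293)
79^4 ≡ 126 (mod 293)
79^73 ≡ 138 (mod 293)
79^146 ≡ 292 (mod 293)
79^292 ≡ 1 (mod 293) ✓
The smallest such exponent is 292, so the order of 79 is 292.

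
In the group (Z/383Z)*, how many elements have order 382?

190

φ(383) = 383 − 1 = 382 = 2 · 191.
In a cyclic group of order 382, there are φ(d) elements of order d for each divisor d of 382, and zero for non-divisors.
382 = 2 · 191 divides 382, and φ(382) = 190.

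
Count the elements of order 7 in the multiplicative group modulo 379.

6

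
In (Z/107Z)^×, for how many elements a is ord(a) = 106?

52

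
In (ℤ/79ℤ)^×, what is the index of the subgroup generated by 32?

ord(32) | φ(79) = 79 − 1 = 78 = 2 · 3 · 13.
Divisors of 78: 1, 2, 3, 6, 13, 26, 39, 78.
Check 32^d mod 79 for each divisor in increasing order:
32^1 ≡ 32
32^2 ≡ 76
32^3 ≡ 62
32^6 ≡ 52
32^13 ≡ 23
32^26 ≡ 55
32^39 ≡ 1
The order of 32 is 39, so the subgroup it generates has 39 elements.
Index = |(Z/79Z)^×| / |⟨32⟩| = 78 / 39 = 2.

2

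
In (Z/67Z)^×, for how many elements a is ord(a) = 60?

0

φ(67) = 67 − 1 = 66 = 2 · 3 · 11.
In a cyclic group of order 66, there are φ(d) elements of order d for each divisor d of 66, and zero for non-divisors.
Since 60 ∤ 66, the count is 0.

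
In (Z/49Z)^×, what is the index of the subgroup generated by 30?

14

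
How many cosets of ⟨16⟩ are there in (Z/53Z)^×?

4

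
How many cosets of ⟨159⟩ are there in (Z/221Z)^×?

4

Since 159 ∈ (Z/221Z)^×, its order divides φ(221) = φ(13·17) = (13−1)·(17−1) = 12·16 = 192 = 2^6 · 3.
Divisors of 192: 1, 2, 3, 4, 6, 8, 12, 16, 24, 32, 48, 64, 96, 192.
Evaluate successive powers at the divisors of 192:
159^1 ≡ 159 (mod 221)
159^2 ≡ 87 (mod 221)
159^3 ≡ 131 (mod 221)
159^4 ≡ 55 (mod 221)
159^6 ≡ 144 (mod 221)
159^8 ≡ 152 (mod 221)
159^12 ≡ 183 (mod 221)
159^16 ≡ 120 (mod 221)
159^24 ≡ 118 (mod 221)
159^32 ≡ 35 (mod 221)
159^48 ≡ 1 (mod 221) ✓
So ord_221(159) = 48, hence |⟨159⟩| = 48.
The index is φ(221) / ord(159) = 192 / 48 = 4.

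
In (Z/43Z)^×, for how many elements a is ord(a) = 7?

6

φ(43) = 43 − 1 = 42 = 2 · 3 · 7.
In a cyclic group of order 42, there are φ(d) elements of order d for each divisor d of 42, and zero for non-divisors.
7 | 42, and φ(7) = 7 − 1 = 6.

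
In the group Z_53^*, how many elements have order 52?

24

φ(53) = 53 − 1 = 52 = 2^2 · 13.
In a cyclic group of order 52, there are φ(d) elements of order d for each divisor d of 52, and zero for non-divisors.
52 = 2^2 · 13 divides 52, and φ(52) = 24.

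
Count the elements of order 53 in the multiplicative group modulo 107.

52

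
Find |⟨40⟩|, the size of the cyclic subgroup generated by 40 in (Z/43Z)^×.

21

By Lagrange's theorem, ord_43(40) divides φ(43) = 43 − 1 = 42 = 2 · 3 · 7.
Divisors of 42: 1, 2, 3, 6, 7, 14, 21, 42.
Test each divisor d:
40^1 ≡ 40
40^2 ≡ 9
40^3 ≡ 16
40^6 ≡ 41
40^7 ≡ 6
40^14 ≡ 36
40^21 ≡ 1
Therefore the multiplicative order of 40 modulo 43 is 21.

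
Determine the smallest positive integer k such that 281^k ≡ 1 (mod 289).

By Lagrange's theorem, ord_289(281) divides φ(289) = φ(17^2) = 17·(17−1) = 272 = 2^4 · 17.
Divisors of 272: 1, 2, 4, 8, 16, 17, 34, 68, 136, 272.
Check 281^d mod 289 for each divisor in increasing order:
281^1 ≡ 281 (mod 289)
281^2 ≡ 64 (mod 289)
281^4 ≡ 50 (mod 289)
281^8 ≡ 188 (mod 289)
281^16 ≡ 86 (mod 289)
281^17 ≡ 179 (mod 289)
281^34 ≡ 251 (mod 289)
281^68 ≡ 288 (mod 289)
281^136 ≡ 1 (mod 289) ✓
Hence ord(281) = 136.

136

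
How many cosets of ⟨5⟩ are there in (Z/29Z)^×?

2

The order of 5 must divide φ(29) = 29 − 1 = 28 = 2^2 · 7.
Divisors of 28: 1, 2, 4, 7, 14, 28.
Test each divisor d:
5^1 ≡ 5 (mod 29)
5^2 ≡ 25 (mod 29)
5^4 ≡ 16 (mod 29)
5^7 ≡ 28 (mod 29)
5^14 ≡ 1 (mod 29) ✓
The order of 5 is 14, so the subgroup it generates has 14 elements.
The index is φ(29) / ord(5) = 28 / 14 = 2.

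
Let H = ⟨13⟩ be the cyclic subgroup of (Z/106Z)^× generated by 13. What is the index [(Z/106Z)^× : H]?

4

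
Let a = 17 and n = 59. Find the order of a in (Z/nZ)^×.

29

The order of 17 must divide φ(59) = 59 − 1 = 58 = 2 · 29.
Divisors of 58: 1, 2, 29, 58.
Check 17^d mod 59 for each divisor in increasing order:
17^1 ≡ 17 (mod 59)
17^2 ≡ 53 (mod 59)
17^29 ≡ 1 (mod 59) ✓
Therefore the multiplicative order of 17 modulo 59 is 29.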